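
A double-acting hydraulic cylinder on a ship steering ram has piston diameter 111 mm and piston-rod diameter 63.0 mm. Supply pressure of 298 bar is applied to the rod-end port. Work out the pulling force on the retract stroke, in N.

Rod-side annular area A_ann = π/4 × (111² − 63.0²) = 6560 mm^2
On retraction the pressure acts on the annular area (bore minus rod).
F = P × A_ann

F ≈ 1.95e5 N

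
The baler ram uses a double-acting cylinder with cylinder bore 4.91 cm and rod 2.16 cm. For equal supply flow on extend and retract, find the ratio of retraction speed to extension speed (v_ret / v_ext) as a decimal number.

Cap-side area A_cap = π/4 × (4.91 cm)² = 18.93 cm^2
Rod-side annular area A_ann = π/4 × (4.91² − 2.16²) = 15.27 cm^2
For equal Q, v ∝ 1/A, so v_ret/v_ext = A_cap/A_ann.

v_ret/v_ext ≈ 1.24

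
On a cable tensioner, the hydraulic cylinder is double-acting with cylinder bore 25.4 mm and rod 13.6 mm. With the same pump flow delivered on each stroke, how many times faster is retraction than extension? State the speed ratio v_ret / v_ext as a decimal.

Cap-side area A_cap = π/4 × (25.4 mm)² = 506.7 mm^2
Rod-side annular area A_ann = π/4 × (25.4² − 13.6²) = 361.4 mm^2
For equal Q, v ∝ 1/A, so v_ret/v_ext = A_cap/A_ann.

v_ret/v_ext ≈ 1.40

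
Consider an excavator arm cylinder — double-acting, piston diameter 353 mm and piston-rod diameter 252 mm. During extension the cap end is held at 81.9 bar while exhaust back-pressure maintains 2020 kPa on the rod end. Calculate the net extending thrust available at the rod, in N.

Cap-side area A_cap = π/4 × (353 mm)² = 97870 mm^2
Rod-side annular area A_ann = π/4 × (353² − 252²) = 47990 mm^2
Net thrust = P_cap·A_cap − P_rod·A_ann = 8.015e5 N − 96940 N

F ≈ 7.05e5 N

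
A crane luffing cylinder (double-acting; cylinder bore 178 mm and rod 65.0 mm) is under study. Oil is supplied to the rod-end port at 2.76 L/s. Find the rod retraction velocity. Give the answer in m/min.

Rod-side annular area A_ann = π/4 × (178² − 65.0²) = 21570 mm^2
Flow into the rod-end port fills the annular volume.
v = Q / A

v ≈ 7.68 m/min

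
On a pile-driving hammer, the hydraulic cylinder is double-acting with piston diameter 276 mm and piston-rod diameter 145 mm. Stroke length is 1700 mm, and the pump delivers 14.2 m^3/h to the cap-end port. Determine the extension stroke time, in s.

Cap-side area A_cap = π/4 × (276 mm)² = 59830 mm^2
Swept volume V = A × L; t = V / Q = A·L / Q

t ≈ 25.8 s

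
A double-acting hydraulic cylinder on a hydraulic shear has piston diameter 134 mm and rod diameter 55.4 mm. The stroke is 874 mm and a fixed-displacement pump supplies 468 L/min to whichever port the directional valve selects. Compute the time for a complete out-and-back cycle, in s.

t ≈ 2.89 s

Cap-side area A_cap = π/4 × (134 mm)² = 14100 mm^2
Rod-side annular area A_ann = π/4 × (134² − 55.4²) = 11690 mm^2
t_ext = A_cap·L/Q = 1.580 s
t_ret = A_ann·L/Q = 1.310 s
t_cycle = t_ext + t_ret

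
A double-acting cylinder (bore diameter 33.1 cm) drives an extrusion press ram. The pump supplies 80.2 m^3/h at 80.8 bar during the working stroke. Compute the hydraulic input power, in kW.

W ≈ 180 kW

Hydraulic power = P × Q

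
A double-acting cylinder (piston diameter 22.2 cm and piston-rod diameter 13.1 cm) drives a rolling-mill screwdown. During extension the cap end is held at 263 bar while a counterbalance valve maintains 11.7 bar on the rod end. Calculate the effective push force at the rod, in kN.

Cap-side area A_cap = π/4 × (22.2 cm)² = 387.1 cm^2
Rod-side annular area A_ann = π/4 × (22.2² − 13.1²) = 252.3 cm^2
Net thrust = P_cap·A_cap − P_rod·A_ann = 1018 kN − 29.52 kN

F ≈ 988 kN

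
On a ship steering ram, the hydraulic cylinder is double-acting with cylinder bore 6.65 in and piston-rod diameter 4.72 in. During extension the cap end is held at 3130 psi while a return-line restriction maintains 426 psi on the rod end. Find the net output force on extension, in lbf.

F ≈ 1.01e5 lbf

Cap-side area A_cap = π/4 × (6.65 in)² = 34.73 in^2
Rod-side annular area A_ann = π/4 × (6.65² − 4.72²) = 17.23 in^2
Net thrust = P_cap·A_cap − P_rod·A_ann = 1.087e5 lbf − 7342 lbf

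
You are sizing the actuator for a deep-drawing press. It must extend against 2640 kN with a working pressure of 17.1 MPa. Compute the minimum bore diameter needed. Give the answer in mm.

D ≈ 443 mm

Extension force acts on the full piston face: F = P × (π/4)D².
D = √(4F / (πP)) = √(4 × 2640 kN / (π × 17.1 MPa))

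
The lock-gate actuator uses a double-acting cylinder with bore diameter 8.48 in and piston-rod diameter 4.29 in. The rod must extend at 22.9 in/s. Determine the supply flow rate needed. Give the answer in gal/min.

Q ≈ 336 gal/min

Cap-side area A_cap = π/4 × (8.48 in)² = 56.48 in^2
Q = A × v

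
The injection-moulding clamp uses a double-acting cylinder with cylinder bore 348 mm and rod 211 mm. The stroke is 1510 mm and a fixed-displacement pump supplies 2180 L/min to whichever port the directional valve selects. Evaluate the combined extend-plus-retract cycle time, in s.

t ≈ 6.45 s

Cap-side area A_cap = π/4 × (348 mm)² = 95110 mm^2
Rod-side annular area A_ann = π/4 × (348² − 211²) = 60150 mm^2
t_ext = A_cap·L/Q = 3.953 s
t_ret = A_ann·L/Q = 2.500 s
t_cycle = t_ext + t_ret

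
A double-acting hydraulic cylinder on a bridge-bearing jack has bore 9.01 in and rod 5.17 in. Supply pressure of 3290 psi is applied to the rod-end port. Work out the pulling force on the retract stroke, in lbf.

Rod-side annular area A_ann = π/4 × (9.01² − 5.17²) = 42.77 in^2
On retraction the pressure acts on the annular area (bore minus rod).
F = P × A_ann

F ≈ 1.41e5 lbf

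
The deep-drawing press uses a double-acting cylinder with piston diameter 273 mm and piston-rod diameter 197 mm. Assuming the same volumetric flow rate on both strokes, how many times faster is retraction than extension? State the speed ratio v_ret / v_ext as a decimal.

v_ret/v_ext ≈ 2.09

Cap-side area A_cap = π/4 × (273 mm)² = 58530 mm^2
Rod-side annular area A_ann = π/4 × (273² − 197²) = 28050 mm^2
For equal Q, v ∝ 1/A, so v_ret/v_ext = A_cap/A_ann.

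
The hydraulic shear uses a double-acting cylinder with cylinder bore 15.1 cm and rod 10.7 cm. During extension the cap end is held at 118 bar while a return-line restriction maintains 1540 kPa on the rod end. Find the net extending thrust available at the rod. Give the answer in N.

F ≈ 1.98e5 N

Cap-side area A_cap = π/4 × (15.1 cm)² = 179.1 cm^2
Rod-side annular area A_ann = π/4 × (15.1² − 10.7²) = 89.16 cm^2
Net thrust = P_cap·A_cap − P_rod·A_ann = 2.113e5 N − 13730 N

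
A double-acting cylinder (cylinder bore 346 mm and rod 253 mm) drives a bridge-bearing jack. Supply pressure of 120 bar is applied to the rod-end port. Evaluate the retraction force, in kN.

F ≈ 525 kN

Rod-side annular area A_ann = π/4 × (346² − 253²) = 43750 mm^2
On retraction the pressure acts on the annular area (bore minus rod).
F = P × A_ann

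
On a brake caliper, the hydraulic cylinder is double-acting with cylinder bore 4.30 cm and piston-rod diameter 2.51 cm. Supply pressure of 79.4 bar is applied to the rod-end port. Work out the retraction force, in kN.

F ≈ 7.60 kN

Rod-side annular area A_ann = π/4 × (4.30² − 2.51²) = 9.574 cm^2
On retraction the pressure acts on the annular area (bore minus rod).
F = P × A_ann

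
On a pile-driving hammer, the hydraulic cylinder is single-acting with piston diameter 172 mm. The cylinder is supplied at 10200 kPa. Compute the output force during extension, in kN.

F ≈ 237 kN

Cap-side area A_cap = π/4 × (172 mm)² = 23240 mm^2
F = P × A_cap = 10200 kPa × A_cap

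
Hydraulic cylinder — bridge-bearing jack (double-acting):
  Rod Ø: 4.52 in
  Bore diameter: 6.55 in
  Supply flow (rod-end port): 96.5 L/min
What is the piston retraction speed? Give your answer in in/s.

v ≈ 5.56 in/s

Rod-side annular area A_ann = π/4 × (6.55² − 4.52²) = 17.65 in^2
Flow into the rod-end port fills the annular volume.
v = Q / A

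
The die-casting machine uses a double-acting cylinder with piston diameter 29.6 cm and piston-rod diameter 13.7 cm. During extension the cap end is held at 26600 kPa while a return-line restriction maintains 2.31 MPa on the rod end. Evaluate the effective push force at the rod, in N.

F ≈ 1.71e6 N

Cap-side area A_cap = π/4 × (29.6 cm)² = 688.1 cm^2
Rod-side annular area A_ann = π/4 × (29.6² − 13.7²) = 540.7 cm^2
Net thrust = P_cap·A_cap − P_rod·A_ann = 1.830e6 N − 1.249e5 N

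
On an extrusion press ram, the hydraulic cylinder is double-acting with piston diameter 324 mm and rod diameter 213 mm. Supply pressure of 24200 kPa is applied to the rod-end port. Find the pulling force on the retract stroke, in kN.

Rod-side annular area A_ann = π/4 × (324² − 213²) = 46820 mm^2
On retraction the pressure acts on the annular area (bore minus rod).
F = P × A_ann

F ≈ 1130 kN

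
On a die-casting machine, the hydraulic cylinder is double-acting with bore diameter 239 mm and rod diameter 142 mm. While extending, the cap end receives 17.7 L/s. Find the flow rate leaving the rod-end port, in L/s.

Cap-side area A_cap = π/4 × (239 mm)² = 44860 mm^2
Rod-side annular area A_ann = π/4 × (239² − 142²) = 29030 mm^2
Piston speed v = Q_in/A_cap; rod-end outflow Q_out = v × A_ann = Q_in × A_ann/A_cap.

Q_out ≈ 11.5 L/s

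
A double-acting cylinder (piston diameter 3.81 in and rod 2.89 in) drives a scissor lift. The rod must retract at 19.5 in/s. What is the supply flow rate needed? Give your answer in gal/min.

Rod-side annular area A_ann = π/4 × (3.81² − 2.89²) = 4.841 in^2
Q = A × v

Q ≈ 24.5 gal/min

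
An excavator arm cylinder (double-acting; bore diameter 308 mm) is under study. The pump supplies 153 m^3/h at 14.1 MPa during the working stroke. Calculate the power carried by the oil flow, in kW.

W ≈ 599 kW

Hydraulic power = P × Q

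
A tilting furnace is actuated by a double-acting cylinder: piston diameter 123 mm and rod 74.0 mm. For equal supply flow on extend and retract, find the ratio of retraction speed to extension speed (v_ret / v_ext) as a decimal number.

Cap-side area A_cap = π/4 × (123 mm)² = 11880 mm^2
Rod-side annular area A_ann = π/4 × (123² − 74.0²) = 7581 mm^2
For equal Q, v ∝ 1/A, so v_ret/v_ext = A_cap/A_ann.

v_ret/v_ext ≈ 1.57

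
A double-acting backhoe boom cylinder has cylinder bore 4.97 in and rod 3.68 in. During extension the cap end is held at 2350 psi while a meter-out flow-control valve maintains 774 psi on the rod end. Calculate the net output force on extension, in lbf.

Cap-side area A_cap = π/4 × (4.97 in)² = 19.40 in^2
Rod-side annular area A_ann = π/4 × (4.97² − 3.68²) = 8.764 in^2
Net thrust = P_cap·A_cap − P_rod·A_ann = 45590 lbf − 6783 lbf

F ≈ 38800 lbf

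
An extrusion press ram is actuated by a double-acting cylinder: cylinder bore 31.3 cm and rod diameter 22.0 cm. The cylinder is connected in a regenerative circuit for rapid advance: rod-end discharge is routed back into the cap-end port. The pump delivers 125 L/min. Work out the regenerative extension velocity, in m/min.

In regeneration the rod-end outflow joins the pump flow into the cap end, so the net volume the pump must supply per unit advance equals the rod cross-section area.
Rod cross-section A_rod = π/4 × (22.0 cm)² = 380.1 cm^2
v = Q_pump / A_rod

v ≈ 3.29 m/min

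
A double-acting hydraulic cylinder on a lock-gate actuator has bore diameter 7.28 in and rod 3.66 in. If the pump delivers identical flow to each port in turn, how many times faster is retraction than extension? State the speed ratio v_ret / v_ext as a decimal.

v_ret/v_ext ≈ 1.34

Cap-side area A_cap = π/4 × (7.28 in)² = 41.62 in^2
Rod-side annular area A_ann = π/4 × (7.28² − 3.66²) = 31.10 in^2
For equal Q, v ∝ 1/A, so v_ret/v_ext = A_cap/A_ann.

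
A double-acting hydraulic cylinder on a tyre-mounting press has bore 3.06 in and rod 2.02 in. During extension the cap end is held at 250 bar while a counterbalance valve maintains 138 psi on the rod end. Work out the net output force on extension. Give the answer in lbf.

Cap-side area A_cap = π/4 × (3.06 in)² = 7.354 in^2
Rod-side annular area A_ann = π/4 × (3.06² − 2.02²) = 4.149 in^2
Net thrust = P_cap·A_cap − P_rod·A_ann = 26670 lbf − 572.6 lbf

F ≈ 26100 lbf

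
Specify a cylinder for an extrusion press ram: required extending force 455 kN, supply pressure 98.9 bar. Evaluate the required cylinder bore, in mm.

Extension force acts on the full piston face: F = P × (π/4)D².
D = √(4F / (πP)) = √(4 × 455 kN / (π × 98.9 bar))

D ≈ 242 mm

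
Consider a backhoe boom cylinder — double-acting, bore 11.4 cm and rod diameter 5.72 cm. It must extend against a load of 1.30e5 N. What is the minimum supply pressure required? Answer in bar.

P ≈ 127 bar

Cap-side area A_cap = π/4 × (11.4 cm)² = 102.1 cm^2
P = F / A = 1.30e5 N / A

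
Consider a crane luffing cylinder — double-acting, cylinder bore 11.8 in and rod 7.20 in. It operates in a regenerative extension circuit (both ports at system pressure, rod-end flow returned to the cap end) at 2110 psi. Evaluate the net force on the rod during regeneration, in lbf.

F ≈ 85900 lbf

With equal pressure on both faces, forces on the annular region cancel; the net push is pressure × rod cross-section.
Rod cross-section A_rod = π/4 × (7.20 in)² = 40.72 in^2
F = P × A_rod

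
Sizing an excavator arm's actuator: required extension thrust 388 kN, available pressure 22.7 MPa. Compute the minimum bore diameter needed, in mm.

D ≈ 148 mm

Extension force acts on the full piston face: F = P × (π/4)D².
D = √(4F / (πP)) = √(4 × 388 kN / (π × 22.7 MPa))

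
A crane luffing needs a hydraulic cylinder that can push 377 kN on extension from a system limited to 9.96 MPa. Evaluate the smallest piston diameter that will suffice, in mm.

D ≈ 220 mm

Extension force acts on the full piston face: F = P × (π/4)D².
D = √(4F / (πP)) = √(4 × 377 kN / (π × 9.96 MPa))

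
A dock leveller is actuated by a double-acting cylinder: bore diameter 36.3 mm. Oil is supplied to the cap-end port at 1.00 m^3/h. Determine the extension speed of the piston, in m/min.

v ≈ 16.1 m/min

Cap-side area A_cap = π/4 × (36.3 mm)² = 1035 mm^2
v = Q / A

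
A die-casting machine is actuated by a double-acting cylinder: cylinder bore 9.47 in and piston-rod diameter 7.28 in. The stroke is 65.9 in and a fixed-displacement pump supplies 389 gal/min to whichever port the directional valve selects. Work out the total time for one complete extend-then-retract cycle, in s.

Cap-side area A_cap = π/4 × (9.47 in)² = 70.44 in^2
Rod-side annular area A_ann = π/4 × (9.47² − 7.28²) = 28.81 in^2
t_ext = A_cap·L/Q = 3.099 s
t_ret = A_ann·L/Q = 1.268 s
t_cycle = t_ext + t_ret

t ≈ 4.37 s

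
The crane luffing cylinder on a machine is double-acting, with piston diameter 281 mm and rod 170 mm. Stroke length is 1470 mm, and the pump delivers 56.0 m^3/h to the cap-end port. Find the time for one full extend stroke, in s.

t ≈ 5.86 s

Cap-side area A_cap = π/4 × (281 mm)² = 62020 mm^2
Swept volume V = A × L; t = V / Q = A·L / Q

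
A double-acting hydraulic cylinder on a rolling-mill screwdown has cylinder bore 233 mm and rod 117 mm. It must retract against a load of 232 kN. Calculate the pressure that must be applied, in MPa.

P ≈ 7.28 MPa

Rod-side annular area A_ann = π/4 × (233² − 117²) = 31890 mm^2
Retraction: pressure acts on the annular area.
P = F / A = 232 kN / A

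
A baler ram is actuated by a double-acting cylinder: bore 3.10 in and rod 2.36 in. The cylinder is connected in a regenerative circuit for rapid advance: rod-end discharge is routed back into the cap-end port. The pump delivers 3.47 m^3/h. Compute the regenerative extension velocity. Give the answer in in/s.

In regeneration the rod-end outflow joins the pump flow into the cap end, so the net volume the pump must supply per unit advance equals the rod cross-section area.
Rod cross-section A_rod = π/4 × (2.36 in)² = 4.374 in^2
v = Q_pump / A_rod

v ≈ 13.4 in/s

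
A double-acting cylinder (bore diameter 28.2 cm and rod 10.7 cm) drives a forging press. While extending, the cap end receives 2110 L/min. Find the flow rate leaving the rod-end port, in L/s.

Q_out ≈ 30.1 L/s

Cap-side area A_cap = π/4 × (28.2 cm)² = 624.6 cm^2
Rod-side annular area A_ann = π/4 × (28.2² − 10.7²) = 534.7 cm^2
Piston speed v = Q_in/A_cap; rod-end outflow Q_out = v × A_ann = Q_in × A_ann/A_cap.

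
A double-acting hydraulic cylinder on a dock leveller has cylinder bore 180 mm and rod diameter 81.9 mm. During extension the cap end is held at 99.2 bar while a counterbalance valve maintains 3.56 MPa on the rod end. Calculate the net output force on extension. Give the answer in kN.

Cap-side area A_cap = π/4 × (180 mm)² = 25450 mm^2
Rod-side annular area A_ann = π/4 × (180² − 81.9²) = 20180 mm^2
Net thrust = P_cap·A_cap − P_rod·A_ann = 252.4 kN − 71.84 kN

F ≈ 181 kN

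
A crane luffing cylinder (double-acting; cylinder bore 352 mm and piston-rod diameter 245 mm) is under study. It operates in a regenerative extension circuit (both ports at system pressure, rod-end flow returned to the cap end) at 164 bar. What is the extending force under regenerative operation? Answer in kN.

With equal pressure on both faces, forces on the annular region cancel; the net push is pressure × rod cross-section.
Rod cross-section A_rod = π/4 × (245 mm)² = 47140 mm^2
F = P × A_rod

F ≈ 773 kN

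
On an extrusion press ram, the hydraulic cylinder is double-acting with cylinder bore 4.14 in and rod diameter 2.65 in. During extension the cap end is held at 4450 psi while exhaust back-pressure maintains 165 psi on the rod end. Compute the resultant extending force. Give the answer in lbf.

F ≈ 58600 lbf

Cap-side area A_cap = π/4 × (4.14 in)² = 13.46 in^2
Rod-side annular area A_ann = π/4 × (4.14² − 2.65²) = 7.946 in^2
Net thrust = P_cap·A_cap − P_rod·A_ann = 59900 lbf − 1311 lbf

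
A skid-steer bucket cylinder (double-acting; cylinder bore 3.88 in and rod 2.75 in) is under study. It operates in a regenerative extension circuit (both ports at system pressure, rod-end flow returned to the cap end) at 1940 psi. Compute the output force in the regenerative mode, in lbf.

F ≈ 11500 lbf

With equal pressure on both faces, forces on the annular region cancel; the net push is pressure × rod cross-section.
Rod cross-section A_rod = π/4 × (2.75 in)² = 5.940 in^2
F = P × A_rod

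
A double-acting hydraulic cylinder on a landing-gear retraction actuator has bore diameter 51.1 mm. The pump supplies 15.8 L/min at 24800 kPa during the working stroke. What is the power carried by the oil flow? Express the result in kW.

Hydraulic power = P × Q

W ≈ 6.53 kW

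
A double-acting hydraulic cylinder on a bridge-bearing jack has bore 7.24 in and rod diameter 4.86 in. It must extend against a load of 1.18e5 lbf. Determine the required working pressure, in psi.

Cap-side area A_cap = π/4 × (7.24 in)² = 41.17 in^2
P = F / A = 1.18e5 lbf / A

P ≈ 2870 psi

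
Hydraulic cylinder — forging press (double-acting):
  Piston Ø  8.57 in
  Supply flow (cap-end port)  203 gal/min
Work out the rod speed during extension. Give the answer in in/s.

v ≈ 13.5 in/s

Cap-side area A_cap = π/4 × (8.57 in)² = 57.68 in^2
v = Q / A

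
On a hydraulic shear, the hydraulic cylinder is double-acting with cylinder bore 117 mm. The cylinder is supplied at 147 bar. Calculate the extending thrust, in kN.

Cap-side area A_cap = π/4 × (117 mm)² = 10750 mm^2
F = P × A_cap = 147 bar × A_cap

F ≈ 158 kN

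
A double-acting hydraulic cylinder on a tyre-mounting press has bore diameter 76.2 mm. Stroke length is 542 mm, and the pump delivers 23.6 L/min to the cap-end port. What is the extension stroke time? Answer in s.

t ≈ 6.28 s

Cap-side area A_cap = π/4 × (76.2 mm)² = 4560 mm^2
Swept volume V = A × L; t = V / Q = A·L / Q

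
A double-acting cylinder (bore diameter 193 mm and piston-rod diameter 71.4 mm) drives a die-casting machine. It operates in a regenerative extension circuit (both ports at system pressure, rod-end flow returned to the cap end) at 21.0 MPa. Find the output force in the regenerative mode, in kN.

With equal pressure on both faces, forces on the annular region cancel; the net push is pressure × rod cross-section.
Rod cross-section A_rod = π/4 × (71.4 mm)² = 4004 mm^2
F = P × A_rod

F ≈ 84.1 kN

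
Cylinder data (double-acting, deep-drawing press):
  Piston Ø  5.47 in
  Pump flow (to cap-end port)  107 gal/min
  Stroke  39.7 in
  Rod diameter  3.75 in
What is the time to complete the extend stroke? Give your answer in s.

Cap-side area A_cap = π/4 × (5.47 in)² = 23.50 in^2
Swept volume V = A × L; t = V / Q = A·L / Q

t ≈ 2.26 s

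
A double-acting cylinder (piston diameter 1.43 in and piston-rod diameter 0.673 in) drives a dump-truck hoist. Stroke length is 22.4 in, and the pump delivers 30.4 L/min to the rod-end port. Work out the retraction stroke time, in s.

Rod-side annular area A_ann = π/4 × (1.43² − 0.673²) = 1.250 in^2
Swept volume V = A × L; t = V / Q = A·L / Q

t ≈ 0.906 s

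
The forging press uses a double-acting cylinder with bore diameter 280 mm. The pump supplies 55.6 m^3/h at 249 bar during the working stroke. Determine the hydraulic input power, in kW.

Hydraulic power = P × Q

W ≈ 385 kW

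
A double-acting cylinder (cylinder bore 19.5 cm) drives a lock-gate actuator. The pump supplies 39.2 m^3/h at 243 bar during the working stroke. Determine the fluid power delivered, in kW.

W ≈ 265 kW

Hydraulic power = P × Q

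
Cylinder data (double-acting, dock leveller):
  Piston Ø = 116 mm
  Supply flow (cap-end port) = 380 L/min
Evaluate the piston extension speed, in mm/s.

Cap-side area A_cap = π/4 × (116 mm)² = 10570 mm^2
v = Q / A

v ≈ 599 mm/s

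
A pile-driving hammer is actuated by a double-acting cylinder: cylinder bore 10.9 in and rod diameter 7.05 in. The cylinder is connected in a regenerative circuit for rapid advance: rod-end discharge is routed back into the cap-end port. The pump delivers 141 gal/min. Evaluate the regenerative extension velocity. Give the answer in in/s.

In regeneration the rod-end outflow joins the pump flow into the cap end, so the net volume the pump must supply per unit advance equals the rod cross-section area.
Rod cross-section A_rod = π/4 × (7.05 in)² = 39.04 in^2
v = Q_pump / A_rod

v ≈ 13.9 in/s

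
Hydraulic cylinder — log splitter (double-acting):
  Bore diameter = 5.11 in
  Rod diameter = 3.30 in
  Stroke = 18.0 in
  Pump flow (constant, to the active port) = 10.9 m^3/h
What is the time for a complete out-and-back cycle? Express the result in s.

t ≈ 3.16 s

Cap-side area A_cap = π/4 × (5.11 in)² = 20.51 in^2
Rod-side annular area A_ann = π/4 × (5.11² − 3.30²) = 11.96 in^2
t_ext = A_cap·L/Q = 1.998 s
t_ret = A_ann·L/Q = 1.165 s
t_cycle = t_ext + t_ret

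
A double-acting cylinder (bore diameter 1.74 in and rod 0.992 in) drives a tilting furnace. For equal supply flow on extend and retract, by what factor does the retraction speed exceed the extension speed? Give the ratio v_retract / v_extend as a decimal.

v_ret/v_ext ≈ 1.48

Cap-side area A_cap = π/4 × (1.74 in)² = 2.378 in^2
Rod-side annular area A_ann = π/4 × (1.74² − 0.992²) = 1.605 in^2
For equal Q, v ∝ 1/A, so v_ret/v_ext = A_cap/A_ann.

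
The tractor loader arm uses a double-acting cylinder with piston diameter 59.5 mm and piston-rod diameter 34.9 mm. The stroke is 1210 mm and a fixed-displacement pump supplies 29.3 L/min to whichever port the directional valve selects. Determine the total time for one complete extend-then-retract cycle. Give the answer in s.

t ≈ 11.4 s

Cap-side area A_cap = π/4 × (59.5 mm)² = 2781 mm^2
Rod-side annular area A_ann = π/4 × (59.5² − 34.9²) = 1824 mm^2
t_ext = A_cap·L/Q = 6.890 s
t_ret = A_ann·L/Q = 4.519 s
t_cycle = t_ext + t_ret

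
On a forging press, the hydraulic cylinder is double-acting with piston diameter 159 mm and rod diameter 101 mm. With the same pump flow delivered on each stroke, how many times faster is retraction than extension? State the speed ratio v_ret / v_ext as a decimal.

Cap-side area A_cap = π/4 × (159 mm)² = 19860 mm^2
Rod-side annular area A_ann = π/4 × (159² − 101²) = 11840 mm^2
For equal Q, v ∝ 1/A, so v_ret/v_ext = A_cap/A_ann.

v_ret/v_ext ≈ 1.68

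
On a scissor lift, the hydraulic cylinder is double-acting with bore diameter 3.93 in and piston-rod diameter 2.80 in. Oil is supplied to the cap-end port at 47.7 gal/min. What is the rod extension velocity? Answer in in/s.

Cap-side area A_cap = π/4 × (3.93 in)² = 12.13 in^2
v = Q / A

v ≈ 15.1 in/s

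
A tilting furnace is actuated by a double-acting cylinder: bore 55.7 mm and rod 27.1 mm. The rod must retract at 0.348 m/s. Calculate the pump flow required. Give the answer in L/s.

Q ≈ 0.647 L/s

Rod-side annular area A_ann = π/4 × (55.7² − 27.1²) = 1860 mm^2
Q = A × v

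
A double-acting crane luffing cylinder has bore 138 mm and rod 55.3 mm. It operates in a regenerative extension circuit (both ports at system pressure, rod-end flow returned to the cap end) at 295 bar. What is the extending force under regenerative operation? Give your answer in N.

With equal pressure on both faces, forces on the annular region cancel; the net push is pressure × rod cross-section.
Rod cross-section A_rod = π/4 × (55.3 mm)² = 2402 mm^2
F = P × A_rod

F ≈ 70900 N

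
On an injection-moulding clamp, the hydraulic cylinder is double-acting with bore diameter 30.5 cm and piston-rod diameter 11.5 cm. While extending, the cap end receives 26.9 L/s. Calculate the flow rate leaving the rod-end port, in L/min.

Cap-side area A_cap = π/4 × (30.5 cm)² = 730.6 cm^2
Rod-side annular area A_ann = π/4 × (30.5² − 11.5²) = 626.7 cm^2
Piston speed v = Q_in/A_cap; rod-end outflow Q_out = v × A_ann = Q_in × A_ann/A_cap.

Q_out ≈ 1380 L/min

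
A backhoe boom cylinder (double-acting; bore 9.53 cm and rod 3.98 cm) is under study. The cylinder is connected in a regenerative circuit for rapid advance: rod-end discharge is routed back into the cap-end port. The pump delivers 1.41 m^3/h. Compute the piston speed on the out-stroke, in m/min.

v ≈ 18.9 m/min

In regeneration the rod-end outflow joins the pump flow into the cap end, so the net volume the pump must supply per unit advance equals the rod cross-section area.
Rod cross-section A_rod = π/4 × (3.98 cm)² = 12.44 cm^2
v = Q_pump / A_rod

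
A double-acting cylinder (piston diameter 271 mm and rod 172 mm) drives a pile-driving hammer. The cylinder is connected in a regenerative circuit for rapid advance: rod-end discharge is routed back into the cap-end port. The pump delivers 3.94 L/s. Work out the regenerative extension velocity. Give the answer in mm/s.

In regeneration the rod-end outflow joins the pump flow into the cap end, so the net volume the pump must supply per unit advance equals the rod cross-section area.
Rod cross-section A_rod = π/4 × (172 mm)² = 23240 mm^2
v = Q_pump / A_rod

v ≈ 170 mm/s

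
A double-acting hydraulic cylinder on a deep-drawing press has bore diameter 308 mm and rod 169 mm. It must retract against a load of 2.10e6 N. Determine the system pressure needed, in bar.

P ≈ 403 bar

Rod-side annular area A_ann = π/4 × (308² − 169²) = 52070 mm^2
Retraction: pressure acts on the annular area.
P = F / A = 2.10e6 N / A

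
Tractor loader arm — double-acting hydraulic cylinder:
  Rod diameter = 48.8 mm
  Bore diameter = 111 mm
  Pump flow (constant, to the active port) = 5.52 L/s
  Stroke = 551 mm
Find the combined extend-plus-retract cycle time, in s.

t ≈ 1.75 s

Cap-side area A_cap = π/4 × (111 mm)² = 9677 mm^2
Rod-side annular area A_ann = π/4 × (111² − 48.8²) = 7807 mm^2
t_ext = A_cap·L/Q = 0.9659 s
t_ret = A_ann·L/Q = 0.7792 s
t_cycle = t_ext + t_ret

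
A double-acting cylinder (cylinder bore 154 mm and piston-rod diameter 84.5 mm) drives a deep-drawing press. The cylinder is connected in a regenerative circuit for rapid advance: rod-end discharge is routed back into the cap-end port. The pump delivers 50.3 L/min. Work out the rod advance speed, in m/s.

v ≈ 0.149 m/s

In regeneration the rod-end outflow joins the pump flow into the cap end, so the net volume the pump must supply per unit advance equals the rod cross-section area.
Rod cross-section A_rod = π/4 × (84.5 mm)² = 5608 mm^2
v = Q_pump / A_rod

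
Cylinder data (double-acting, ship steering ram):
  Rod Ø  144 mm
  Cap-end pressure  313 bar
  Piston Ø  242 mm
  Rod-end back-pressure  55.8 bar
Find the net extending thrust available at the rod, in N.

Cap-side area A_cap = π/4 × (242 mm)² = 46000 mm^2
Rod-side annular area A_ann = π/4 × (242² − 144²) = 29710 mm^2
Net thrust = P_cap·A_cap − P_rod·A_ann = 1.440e6 N − 1.658e5 N

F ≈ 1.27e6 N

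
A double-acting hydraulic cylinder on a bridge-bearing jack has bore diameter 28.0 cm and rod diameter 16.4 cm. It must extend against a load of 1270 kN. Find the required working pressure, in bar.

P ≈ 206 bar

Cap-side area A_cap = π/4 × (28.0 cm)² = 615.8 cm^2
P = F / A = 1270 kN / A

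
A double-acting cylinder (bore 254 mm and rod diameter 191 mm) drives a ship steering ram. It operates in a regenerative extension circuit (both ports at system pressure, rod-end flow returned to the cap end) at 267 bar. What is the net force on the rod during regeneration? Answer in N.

F ≈ 7.65e5 N

With equal pressure on both faces, forces on the annular region cancel; the net push is pressure × rod cross-section.
Rod cross-section A_rod = π/4 × (191 mm)² = 28650 mm^2
F = P × A_rod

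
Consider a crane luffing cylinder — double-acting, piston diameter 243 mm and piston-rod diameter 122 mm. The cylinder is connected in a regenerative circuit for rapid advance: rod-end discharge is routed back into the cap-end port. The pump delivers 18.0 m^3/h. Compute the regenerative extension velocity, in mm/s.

In regeneration the rod-end outflow joins the pump flow into the cap end, so the net volume the pump must supply per unit advance equals the rod cross-section area.
Rod cross-section A_rod = π/4 × (122 mm)² = 11690 mm^2
v = Q_pump / A_rod

v ≈ 428 mm/s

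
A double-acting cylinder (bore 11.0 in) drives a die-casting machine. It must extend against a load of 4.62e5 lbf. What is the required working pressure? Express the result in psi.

P ≈ 4860 psi

Cap-side area A_cap = π/4 × (11.0 in)² = 95.03 in^2
P = F / A = 4.62e5 lbf / A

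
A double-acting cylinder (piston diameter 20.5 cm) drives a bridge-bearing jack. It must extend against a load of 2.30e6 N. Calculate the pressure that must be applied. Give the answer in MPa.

Cap-side area A_cap = π/4 × (20.5 cm)² = 330.1 cm^2
P = F / A = 2.30e6 N / A

P ≈ 69.7 MPa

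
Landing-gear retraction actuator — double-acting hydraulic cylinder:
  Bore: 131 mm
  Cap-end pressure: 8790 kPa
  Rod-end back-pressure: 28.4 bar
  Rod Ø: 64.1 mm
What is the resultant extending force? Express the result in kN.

F ≈ 89.4 kN

Cap-side area A_cap = π/4 × (131 mm)² = 13480 mm^2
Rod-side annular area A_ann = π/4 × (131² − 64.1²) = 10250 mm^2
Net thrust = P_cap·A_cap − P_rod·A_ann = 118.5 kN − 29.11 kN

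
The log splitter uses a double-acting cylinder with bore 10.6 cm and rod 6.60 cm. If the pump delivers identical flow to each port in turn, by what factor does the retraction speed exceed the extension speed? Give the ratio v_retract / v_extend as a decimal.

Cap-side area A_cap = π/4 × (10.6 cm)² = 88.25 cm^2
Rod-side annular area A_ann = π/4 × (10.6² − 6.60²) = 54.04 cm^2
For equal Q, v ∝ 1/A, so v_ret/v_ext = A_cap/A_ann.

v_ret/v_ext ≈ 1.63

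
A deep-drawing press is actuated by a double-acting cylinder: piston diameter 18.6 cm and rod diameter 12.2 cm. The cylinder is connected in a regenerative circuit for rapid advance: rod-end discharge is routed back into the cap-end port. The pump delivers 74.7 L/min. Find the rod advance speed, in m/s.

In regeneration the rod-end outflow joins the pump flow into the cap end, so the net volume the pump must supply per unit advance equals the rod cross-section area.
Rod cross-section A_rod = π/4 × (12.2 cm)² = 116.9 cm^2
v = Q_pump / A_rod

v ≈ 0.107 m/s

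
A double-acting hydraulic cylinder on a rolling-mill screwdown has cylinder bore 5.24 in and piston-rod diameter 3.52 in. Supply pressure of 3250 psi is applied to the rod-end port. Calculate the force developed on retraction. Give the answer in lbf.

F ≈ 38500 lbf

Rod-side annular area A_ann = π/4 × (5.24² − 3.52²) = 11.83 in^2
On retraction the pressure acts on the annular area (bore minus rod).
F = P × A_ann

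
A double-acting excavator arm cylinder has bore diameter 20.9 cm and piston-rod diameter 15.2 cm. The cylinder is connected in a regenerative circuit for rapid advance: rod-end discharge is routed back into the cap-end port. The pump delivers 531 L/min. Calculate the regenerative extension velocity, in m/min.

v ≈ 29.3 m/min

In regeneration the rod-end outflow joins the pump flow into the cap end, so the net volume the pump must supply per unit advance equals the rod cross-section area.
Rod cross-section A_rod = π/4 × (15.2 cm)² = 181.5 cm^2
v = Q_pump / A_rod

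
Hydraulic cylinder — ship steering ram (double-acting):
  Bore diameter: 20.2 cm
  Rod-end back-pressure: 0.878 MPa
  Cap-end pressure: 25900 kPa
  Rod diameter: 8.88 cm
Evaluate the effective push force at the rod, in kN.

F ≈ 807 kN

Cap-side area A_cap = π/4 × (20.2 cm)² = 320.5 cm^2
Rod-side annular area A_ann = π/4 × (20.2² − 8.88²) = 258.5 cm^2
Net thrust = P_cap·A_cap − P_rod·A_ann = 830.0 kN − 22.70 kN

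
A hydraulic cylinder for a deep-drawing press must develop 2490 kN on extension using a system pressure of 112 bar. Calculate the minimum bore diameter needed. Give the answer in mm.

Extension force acts on the full piston face: F = P × (π/4)D².
D = √(4F / (πP)) = √(4 × 2490 kN / (π × 112 bar))

D ≈ 532 mm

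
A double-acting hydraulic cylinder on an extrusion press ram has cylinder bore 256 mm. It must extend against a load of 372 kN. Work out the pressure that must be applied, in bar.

P ≈ 72.3 bar

Cap-side area A_cap = π/4 × (256 mm)² = 51470 mm^2
P = F / A = 372 kN / A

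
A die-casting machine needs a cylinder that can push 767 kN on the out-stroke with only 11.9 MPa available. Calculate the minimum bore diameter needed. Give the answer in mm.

D ≈ 286 mm

Extension force acts on the full piston face: F = P × (π/4)D².
D = √(4F / (πP)) = √(4 × 767 kN / (π × 11.9 MPa))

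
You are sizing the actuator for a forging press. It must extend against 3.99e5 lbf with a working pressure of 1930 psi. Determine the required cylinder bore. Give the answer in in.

D ≈ 16.2 in

Extension force acts on the full piston face: F = P × (π/4)D².
D = √(4F / (πP)) = √(4 × 3.99e5 lbf / (π × 1930 psi))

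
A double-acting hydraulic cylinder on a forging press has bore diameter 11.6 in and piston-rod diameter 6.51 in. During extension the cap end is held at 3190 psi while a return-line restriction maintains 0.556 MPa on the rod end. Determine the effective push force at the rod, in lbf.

Cap-side area A_cap = π/4 × (11.6 in)² = 105.7 in^2
Rod-side annular area A_ann = π/4 × (11.6² − 6.51²) = 72.40 in^2
Net thrust = P_cap·A_cap − P_rod·A_ann = 3.371e5 lbf − 5838 lbf

F ≈ 3.31e5 lbf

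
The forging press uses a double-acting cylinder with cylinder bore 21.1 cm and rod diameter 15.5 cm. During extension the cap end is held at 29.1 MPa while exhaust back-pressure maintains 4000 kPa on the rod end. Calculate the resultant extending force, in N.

F ≈ 9.53e5 N

Cap-side area A_cap = π/4 × (21.1 cm)² = 349.7 cm^2
Rod-side annular area A_ann = π/4 × (21.1² − 15.5²) = 161.0 cm^2
Net thrust = P_cap·A_cap − P_rod·A_ann = 1.018e6 N − 64390 N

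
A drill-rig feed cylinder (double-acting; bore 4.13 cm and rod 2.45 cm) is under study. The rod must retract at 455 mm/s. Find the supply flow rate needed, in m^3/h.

Rod-side annular area A_ann = π/4 × (4.13² − 2.45²) = 8.682 cm^2
Q = A × v

Q ≈ 1.42 m^3/h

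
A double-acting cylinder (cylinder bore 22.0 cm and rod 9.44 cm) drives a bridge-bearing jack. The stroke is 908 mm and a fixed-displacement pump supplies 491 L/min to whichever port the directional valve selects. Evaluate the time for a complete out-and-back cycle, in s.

t ≈ 7.66 s

Cap-side area A_cap = π/4 × (22.0 cm)² = 380.1 cm^2
Rod-side annular area A_ann = π/4 × (22.0² − 9.44²) = 310.1 cm^2
t_ext = A_cap·L/Q = 4.218 s
t_ret = A_ann·L/Q = 3.441 s
t_cycle = t_ext + t_ret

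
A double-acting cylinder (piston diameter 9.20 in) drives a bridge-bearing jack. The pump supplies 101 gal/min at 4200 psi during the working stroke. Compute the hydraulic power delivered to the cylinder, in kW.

W ≈ 185 kW

Hydraulic power = P × Q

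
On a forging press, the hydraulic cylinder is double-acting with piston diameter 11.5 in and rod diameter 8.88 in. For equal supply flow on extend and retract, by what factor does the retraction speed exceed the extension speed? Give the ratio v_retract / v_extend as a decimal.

Cap-side area A_cap = π/4 × (11.5 in)² = 103.9 in^2
Rod-side annular area A_ann = π/4 × (11.5² − 8.88²) = 41.94 in^2
For equal Q, v ∝ 1/A, so v_ret/v_ext = A_cap/A_ann.

v_ret/v_ext ≈ 2.48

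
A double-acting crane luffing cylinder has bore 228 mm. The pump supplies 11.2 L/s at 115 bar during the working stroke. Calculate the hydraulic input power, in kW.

Hydraulic power = P × Q

W ≈ 129 kW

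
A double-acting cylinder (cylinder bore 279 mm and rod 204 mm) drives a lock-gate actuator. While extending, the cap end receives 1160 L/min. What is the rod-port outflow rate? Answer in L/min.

Q_out ≈ 540 L/min

Cap-side area A_cap = π/4 × (279 mm)² = 61140 mm^2
Rod-side annular area A_ann = π/4 × (279² − 204²) = 28450 mm^2
Piston speed v = Q_in/A_cap; rod-end outflow Q_out = v × A_ann = Q_in × A_ann/A_cap.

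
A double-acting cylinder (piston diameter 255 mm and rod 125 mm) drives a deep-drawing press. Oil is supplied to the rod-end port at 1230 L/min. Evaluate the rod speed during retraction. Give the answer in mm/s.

Rod-side annular area A_ann = π/4 × (255² − 125²) = 38800 mm^2
Flow into the rod-end port fills the annular volume.
v = Q / A

v ≈ 528 mm/s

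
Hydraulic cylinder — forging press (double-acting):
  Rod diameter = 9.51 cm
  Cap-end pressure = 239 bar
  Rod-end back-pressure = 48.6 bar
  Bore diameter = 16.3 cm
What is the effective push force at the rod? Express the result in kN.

Cap-side area A_cap = π/4 × (16.3 cm)² = 208.7 cm^2
Rod-side annular area A_ann = π/4 × (16.3² − 9.51²) = 137.6 cm^2
Net thrust = P_cap·A_cap − P_rod·A_ann = 498.7 kN − 66.89 kN

F ≈ 432 kN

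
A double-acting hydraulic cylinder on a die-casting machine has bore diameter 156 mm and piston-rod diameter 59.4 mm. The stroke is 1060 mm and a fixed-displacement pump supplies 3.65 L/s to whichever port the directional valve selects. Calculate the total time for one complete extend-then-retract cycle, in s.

Cap-side area A_cap = π/4 × (156 mm)² = 19110 mm^2
Rod-side annular area A_ann = π/4 × (156² − 59.4²) = 16340 mm^2
t_ext = A_cap·L/Q = 5.551 s
t_ret = A_ann·L/Q = 4.746 s
t_cycle = t_ext + t_ret

t ≈ 10.3 s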